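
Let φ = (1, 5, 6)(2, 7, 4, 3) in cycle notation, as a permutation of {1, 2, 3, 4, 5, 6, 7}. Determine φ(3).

2

Within (2, 7, 4, 3), 3 ↦ 2.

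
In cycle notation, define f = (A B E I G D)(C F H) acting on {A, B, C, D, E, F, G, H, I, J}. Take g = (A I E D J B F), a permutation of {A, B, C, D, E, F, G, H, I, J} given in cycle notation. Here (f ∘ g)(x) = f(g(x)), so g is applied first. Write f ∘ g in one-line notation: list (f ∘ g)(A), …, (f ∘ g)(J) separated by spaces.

For each element, apply g then f: A → I → G; B → F → H; C → C → F; D → J → J; E → D → A; F → A → B; G → G → D; H → H → C; I → E → I; J → B → E.
Collecting the images, f ∘ g = [G H F J A B D C I E].

G H F J A B D C I E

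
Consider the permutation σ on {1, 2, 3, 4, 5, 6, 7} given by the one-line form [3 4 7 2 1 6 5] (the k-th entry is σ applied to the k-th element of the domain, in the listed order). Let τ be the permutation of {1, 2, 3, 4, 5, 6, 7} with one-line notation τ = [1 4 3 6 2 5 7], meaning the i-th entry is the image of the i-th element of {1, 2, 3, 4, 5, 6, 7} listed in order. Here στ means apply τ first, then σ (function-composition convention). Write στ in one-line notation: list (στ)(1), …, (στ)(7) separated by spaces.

3 2 7 6 4 1 5

(στ)(x) = σ(τ(x)). Computing each image: σ(τ(1)) = σ(1) = 3, σ(τ(2)) = σ(4) = 2, σ(τ(3)) = σ(3) = 7, σ(τ(4)) = σ(6) = 6, σ(τ(5)) = σ(2) = 4, σ(τ(6)) = σ(5) = 1, σ(τ(7)) = σ(7) = 5.
Hence στ = [3 2 7 6 4 1 5].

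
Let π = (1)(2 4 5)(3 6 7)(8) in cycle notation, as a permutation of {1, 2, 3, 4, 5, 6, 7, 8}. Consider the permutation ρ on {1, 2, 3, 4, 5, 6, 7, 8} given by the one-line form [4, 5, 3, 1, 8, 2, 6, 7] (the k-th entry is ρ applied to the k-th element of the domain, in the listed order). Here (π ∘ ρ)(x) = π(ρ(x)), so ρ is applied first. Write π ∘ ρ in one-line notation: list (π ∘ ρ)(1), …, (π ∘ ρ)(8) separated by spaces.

For each element, apply ρ then π: 1 → 4 → 5; 2 → 5 → 2; 3 → 3 → 6; 4 → 1 → 1; 5 → 8 → 8; 6 → 2 → 4; 7 → 6 → 7; 8 → 7 → 3.
So π ∘ ρ in one-line form is 5 2 6 1 8 4 7 3.

5 2 6 1 8 4 7 3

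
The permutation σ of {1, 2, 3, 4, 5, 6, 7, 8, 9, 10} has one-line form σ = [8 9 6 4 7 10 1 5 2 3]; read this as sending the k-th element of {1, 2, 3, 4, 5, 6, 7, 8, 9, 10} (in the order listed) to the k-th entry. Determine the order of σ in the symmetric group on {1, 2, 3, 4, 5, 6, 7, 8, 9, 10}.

12

The disjoint-cycle form of σ has cycle lengths 4, 3, 2, 1.
The order is lcm(4, 3, 2) = 12.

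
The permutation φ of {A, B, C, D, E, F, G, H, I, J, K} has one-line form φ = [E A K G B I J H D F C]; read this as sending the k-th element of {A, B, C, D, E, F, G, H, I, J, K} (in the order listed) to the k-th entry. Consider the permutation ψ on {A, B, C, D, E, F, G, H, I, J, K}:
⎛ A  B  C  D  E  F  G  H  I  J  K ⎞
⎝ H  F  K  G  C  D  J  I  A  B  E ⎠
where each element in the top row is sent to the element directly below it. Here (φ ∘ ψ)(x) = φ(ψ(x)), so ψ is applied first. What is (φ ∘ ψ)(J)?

A

(φ ∘ ψ)(J) = φ(ψ(J)). ψ(J) = B, then φ(B) = A. So (φ ∘ ψ)(J) = A.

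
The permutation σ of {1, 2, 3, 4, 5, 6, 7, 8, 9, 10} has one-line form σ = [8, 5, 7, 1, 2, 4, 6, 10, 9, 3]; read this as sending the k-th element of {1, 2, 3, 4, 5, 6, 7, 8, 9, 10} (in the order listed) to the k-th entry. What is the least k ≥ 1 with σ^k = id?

The disjoint-cycle form of σ has cycle lengths 7, 2, 1.
Since disjoint cycles commute, ord(σ) = lcm(7, 2) = 14.

14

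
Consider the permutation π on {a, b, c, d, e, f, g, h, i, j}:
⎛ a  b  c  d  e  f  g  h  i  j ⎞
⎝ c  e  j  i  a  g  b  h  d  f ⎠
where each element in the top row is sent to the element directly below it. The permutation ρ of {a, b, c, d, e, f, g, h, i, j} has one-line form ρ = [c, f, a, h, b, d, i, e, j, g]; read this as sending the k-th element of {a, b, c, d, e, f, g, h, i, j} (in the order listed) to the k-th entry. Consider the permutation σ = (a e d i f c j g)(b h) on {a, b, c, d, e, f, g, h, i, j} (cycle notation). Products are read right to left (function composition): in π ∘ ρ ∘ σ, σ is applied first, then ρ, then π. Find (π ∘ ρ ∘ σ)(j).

d

Chase j: σ(j) = g; ρ(g) = i; π(i) = d. Hence (π ∘ ρ ∘ σ)(j) = d.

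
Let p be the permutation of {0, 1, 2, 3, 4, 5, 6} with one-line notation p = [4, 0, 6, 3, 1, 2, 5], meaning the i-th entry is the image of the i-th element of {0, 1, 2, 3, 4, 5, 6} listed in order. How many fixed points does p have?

The fixed points (elements with p(x) = x) are {3}, so there is 1.

1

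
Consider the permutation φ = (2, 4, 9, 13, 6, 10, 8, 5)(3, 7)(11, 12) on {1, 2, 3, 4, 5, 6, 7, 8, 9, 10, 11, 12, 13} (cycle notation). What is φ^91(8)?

4

8 lies in the 8-cycle (2, 4, 9, 13, 6, 10, 8, 5).
On an 8-cycle, φ^8 is the identity, so φ^91 = φ^3 there (91 ≡ 3 mod 8).
Stepping 3 places around the cycle: 8 → 5 → 2 → 4.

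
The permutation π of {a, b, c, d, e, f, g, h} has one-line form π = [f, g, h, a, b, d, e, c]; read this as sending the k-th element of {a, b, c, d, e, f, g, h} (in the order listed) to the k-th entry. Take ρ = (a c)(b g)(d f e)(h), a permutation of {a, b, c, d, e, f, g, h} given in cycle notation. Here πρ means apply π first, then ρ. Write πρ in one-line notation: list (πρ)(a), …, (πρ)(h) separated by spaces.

e b h c g f d a

For each element, apply π then ρ: a → f → e; b → g → b; c → h → h; d → a → c; e → b → g; f → d → f; g → e → d; h → c → a.
Collecting the images, πρ = [e b h c g f d a].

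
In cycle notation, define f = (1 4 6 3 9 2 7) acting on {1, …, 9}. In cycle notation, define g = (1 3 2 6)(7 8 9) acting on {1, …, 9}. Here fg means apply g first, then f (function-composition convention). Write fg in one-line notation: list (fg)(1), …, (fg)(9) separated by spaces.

9 3 7 6 5 4 8 2 1

For each element, apply g then f: 1 → 3 → 9; 2 → 6 → 3; 3 → 2 → 7; 4 → 4 → 6; 5 → 5 → 5; 6 → 1 → 4; 7 → 8 → 8; 8 → 9 → 2; 9 → 7 → 1.
So fg in one-line form is 9 3 7 6 5 4 8 2 1.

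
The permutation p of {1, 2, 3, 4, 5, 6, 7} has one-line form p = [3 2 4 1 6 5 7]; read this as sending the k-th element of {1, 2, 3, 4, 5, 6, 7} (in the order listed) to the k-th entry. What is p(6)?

6 is element number 6 of the domain, and entry number 6 of the one-line form is 5, so p(6) = 5.

5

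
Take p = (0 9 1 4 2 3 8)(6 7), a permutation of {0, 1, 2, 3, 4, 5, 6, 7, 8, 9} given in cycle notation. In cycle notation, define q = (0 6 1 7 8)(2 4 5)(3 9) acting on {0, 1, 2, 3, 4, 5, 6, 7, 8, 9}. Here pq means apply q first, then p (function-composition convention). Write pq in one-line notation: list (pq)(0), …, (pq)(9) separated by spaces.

(pq)(x) = p(q(x)). Computing each image: p(q(0)) = p(6) = 7, p(q(1)) = p(7) = 6, p(q(2)) = p(4) = 2, p(q(3)) = p(9) = 1, p(q(4)) = p(5) = 5, p(q(5)) = p(2) = 3, p(q(6)) = p(1) = 4, p(q(7)) = p(8) = 0, p(q(8)) = p(0) = 9, p(q(9)) = p(3) = 8.
Hence pq = [7 6 2 1 5 3 4 0 9 8].

7 6 2 1 5 3 4 0 9 8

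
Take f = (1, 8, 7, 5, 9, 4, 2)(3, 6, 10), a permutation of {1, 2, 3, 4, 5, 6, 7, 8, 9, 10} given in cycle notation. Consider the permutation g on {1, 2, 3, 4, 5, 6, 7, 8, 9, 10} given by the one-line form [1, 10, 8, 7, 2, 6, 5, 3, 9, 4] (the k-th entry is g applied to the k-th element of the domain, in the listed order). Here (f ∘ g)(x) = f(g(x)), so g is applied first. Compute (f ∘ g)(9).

g(9) = 9, then f(9) = 4; composing gives (f ∘ g)(9) = 4.

4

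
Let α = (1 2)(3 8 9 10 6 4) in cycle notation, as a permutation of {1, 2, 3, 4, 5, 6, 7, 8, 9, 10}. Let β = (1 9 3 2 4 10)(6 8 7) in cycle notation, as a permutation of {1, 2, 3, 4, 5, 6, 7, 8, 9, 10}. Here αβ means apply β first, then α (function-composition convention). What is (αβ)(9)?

8

β(9) = 3, then α(3) = 8; composing gives (αβ)(9) = 8.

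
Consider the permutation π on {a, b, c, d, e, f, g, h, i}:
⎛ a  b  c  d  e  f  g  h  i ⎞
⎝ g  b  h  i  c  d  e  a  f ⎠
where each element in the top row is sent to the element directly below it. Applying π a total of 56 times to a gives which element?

g

Tracing a → g → … returns to a after 5 steps, so a lies in a 5-cycle (a g e c h).
On a 5-cycle, π^5 is the identity, so π^56 = π^1 there (56 ≡ 1 mod 5).
Stepping 1 place around the cycle: a → g.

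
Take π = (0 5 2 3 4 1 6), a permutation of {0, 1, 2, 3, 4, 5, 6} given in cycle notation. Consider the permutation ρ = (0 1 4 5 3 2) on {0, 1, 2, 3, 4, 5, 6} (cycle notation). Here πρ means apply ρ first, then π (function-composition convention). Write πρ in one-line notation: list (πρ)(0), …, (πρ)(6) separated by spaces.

6 1 5 3 2 4 0

(πρ)(x) = π(ρ(x)). Computing each image: π(ρ(0)) = π(1) = 6, π(ρ(1)) = π(4) = 1, π(ρ(2)) = π(0) = 5, π(ρ(3)) = π(2) = 3, π(ρ(4)) = π(5) = 2, π(ρ(5)) = π(3) = 4, π(ρ(6)) = π(6) = 0.
Hence πρ = [6 1 5 3 2 4 0].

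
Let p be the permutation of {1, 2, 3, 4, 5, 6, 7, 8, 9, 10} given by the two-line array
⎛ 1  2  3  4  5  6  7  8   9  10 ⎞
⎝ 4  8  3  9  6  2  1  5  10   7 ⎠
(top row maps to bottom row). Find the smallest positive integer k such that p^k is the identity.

20

The disjoint-cycle form of p has cycle lengths 5, 4, 1.
The order is lcm(5, 4) = 20.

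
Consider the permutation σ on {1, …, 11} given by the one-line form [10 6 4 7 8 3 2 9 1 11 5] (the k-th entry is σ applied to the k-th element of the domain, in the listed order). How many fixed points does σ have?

No element satisfies σ(x) = x, so there are 0 fixed points.

0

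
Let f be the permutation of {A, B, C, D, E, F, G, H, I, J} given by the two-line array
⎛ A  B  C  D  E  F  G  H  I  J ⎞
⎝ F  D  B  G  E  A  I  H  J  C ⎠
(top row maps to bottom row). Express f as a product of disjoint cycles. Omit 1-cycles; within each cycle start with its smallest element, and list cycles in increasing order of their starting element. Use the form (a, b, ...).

(A, F)(B, D, G, I, J, C)

Start at A and follow images: A → F → A, giving the cycle (A, F).
Continuing from each remaining unvisited element yields (A, F)(B, D, G, I, J, C).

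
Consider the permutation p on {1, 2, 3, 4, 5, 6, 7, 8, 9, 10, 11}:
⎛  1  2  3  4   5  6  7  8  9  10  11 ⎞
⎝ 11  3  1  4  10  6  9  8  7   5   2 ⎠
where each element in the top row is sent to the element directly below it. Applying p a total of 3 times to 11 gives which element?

1

Tracing 11 → 2 → … returns to 11 after 4 steps, so 11 lies in a 4-cycle (1 11 2 3).
Stepping 3 places around the cycle: 11 → 2 → 3 → 1.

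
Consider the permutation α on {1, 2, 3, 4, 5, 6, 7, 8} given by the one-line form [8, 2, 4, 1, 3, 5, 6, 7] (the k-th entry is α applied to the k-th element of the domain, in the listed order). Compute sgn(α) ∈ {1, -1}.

In disjoint-cycle form the cycle lengths are 7, 1.
A cycle of length ℓ contributes ℓ−1 transpositions, so α is a product of 6 transpositions — even.

1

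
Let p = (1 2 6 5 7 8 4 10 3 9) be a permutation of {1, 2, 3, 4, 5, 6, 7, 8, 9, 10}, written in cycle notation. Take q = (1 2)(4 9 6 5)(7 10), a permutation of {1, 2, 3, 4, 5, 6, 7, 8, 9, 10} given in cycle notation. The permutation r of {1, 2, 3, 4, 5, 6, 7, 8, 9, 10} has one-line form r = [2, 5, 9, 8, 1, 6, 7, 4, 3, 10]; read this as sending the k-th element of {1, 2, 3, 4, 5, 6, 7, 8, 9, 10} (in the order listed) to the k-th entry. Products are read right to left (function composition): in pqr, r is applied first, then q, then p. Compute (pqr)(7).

Apply the permutations in order: r(7) = 7, then q(7) = 10, then p(10) = 3. So (pqr)(7) = 3.

3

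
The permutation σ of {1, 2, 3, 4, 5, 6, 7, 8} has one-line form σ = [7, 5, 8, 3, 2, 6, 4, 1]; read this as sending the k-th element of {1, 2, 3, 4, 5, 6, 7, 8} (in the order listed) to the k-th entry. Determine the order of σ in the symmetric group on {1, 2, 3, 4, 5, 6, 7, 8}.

10

Writing σ as disjoint cycles, the cycle lengths are 5, 2, 1.
Since disjoint cycles commute, ord(σ) = lcm(5, 2) = 10.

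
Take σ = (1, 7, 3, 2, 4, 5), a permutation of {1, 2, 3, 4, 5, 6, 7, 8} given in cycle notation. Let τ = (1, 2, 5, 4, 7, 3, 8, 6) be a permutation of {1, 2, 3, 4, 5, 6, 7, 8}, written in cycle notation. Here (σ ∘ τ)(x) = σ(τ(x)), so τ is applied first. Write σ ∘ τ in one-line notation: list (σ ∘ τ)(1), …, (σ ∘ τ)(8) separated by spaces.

4 1 8 3 5 7 2 6

(σ ∘ τ)(x) = σ(τ(x)). Computing each image: σ(τ(1)) = σ(2) = 4, σ(τ(2)) = σ(5) = 1, σ(τ(3)) = σ(8) = 8, σ(τ(4)) = σ(7) = 3, σ(τ(5)) = σ(4) = 5, σ(τ(6)) = σ(1) = 7, σ(τ(7)) = σ(3) = 2, σ(τ(8)) = σ(6) = 6.
Hence σ ∘ τ = [4 1 8 3 5 7 2 6].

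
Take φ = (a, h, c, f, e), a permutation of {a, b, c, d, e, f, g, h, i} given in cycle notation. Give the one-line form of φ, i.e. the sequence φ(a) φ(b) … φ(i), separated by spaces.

Reading each image from the cycles: a↦h, b↦b, c↦f, d↦d, e↦a, f↦e, g↦g, h↦c, i↦i.
Listing these in domain order gives h b f d a e g c i.

h b f d a e g c i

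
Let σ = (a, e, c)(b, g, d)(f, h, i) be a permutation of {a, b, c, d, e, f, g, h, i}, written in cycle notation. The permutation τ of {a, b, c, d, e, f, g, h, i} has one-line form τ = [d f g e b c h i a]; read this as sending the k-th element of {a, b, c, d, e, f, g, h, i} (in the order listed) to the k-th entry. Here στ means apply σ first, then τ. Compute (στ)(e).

g

(στ)(e) = τ(σ(e)). σ(e) = c, then τ(c) = g. So (στ)(e) = g.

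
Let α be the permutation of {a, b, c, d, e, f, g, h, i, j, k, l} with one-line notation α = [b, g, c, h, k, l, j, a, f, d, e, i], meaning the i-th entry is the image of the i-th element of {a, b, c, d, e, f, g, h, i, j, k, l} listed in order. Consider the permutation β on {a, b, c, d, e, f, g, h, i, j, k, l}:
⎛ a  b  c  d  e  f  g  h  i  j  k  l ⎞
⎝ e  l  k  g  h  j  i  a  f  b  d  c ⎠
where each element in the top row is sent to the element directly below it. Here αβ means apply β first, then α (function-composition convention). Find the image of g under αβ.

β(g) = i, then α(i) = f; composing gives (αβ)(g) = f.

f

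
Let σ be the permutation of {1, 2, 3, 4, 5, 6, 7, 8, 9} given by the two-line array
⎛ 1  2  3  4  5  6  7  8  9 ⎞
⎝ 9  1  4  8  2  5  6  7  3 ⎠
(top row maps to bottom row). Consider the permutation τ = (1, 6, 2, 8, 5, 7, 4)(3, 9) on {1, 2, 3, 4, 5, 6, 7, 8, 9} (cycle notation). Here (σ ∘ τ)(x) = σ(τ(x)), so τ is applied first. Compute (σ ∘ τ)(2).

First apply τ: τ(2) = 8, then σ(8) = 7. Thus (σ ∘ τ)(2) = 7.

7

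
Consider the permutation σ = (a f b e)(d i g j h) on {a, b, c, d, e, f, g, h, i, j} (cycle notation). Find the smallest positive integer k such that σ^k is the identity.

The disjoint cycles have lengths 5, 4, 1.
Since disjoint cycles commute, ord(σ) = lcm(5, 4) = 20.

20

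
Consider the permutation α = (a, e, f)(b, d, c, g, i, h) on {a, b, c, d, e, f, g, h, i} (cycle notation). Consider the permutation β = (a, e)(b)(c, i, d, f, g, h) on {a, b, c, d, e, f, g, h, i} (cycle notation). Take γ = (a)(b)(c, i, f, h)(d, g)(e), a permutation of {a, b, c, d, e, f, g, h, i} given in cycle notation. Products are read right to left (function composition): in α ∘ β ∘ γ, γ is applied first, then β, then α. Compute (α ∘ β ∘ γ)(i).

i

(α ∘ β ∘ γ)(i) = α(β(γ(i))). γ(i) = f, then β(f) = g, then α(g) = i, so the result is i.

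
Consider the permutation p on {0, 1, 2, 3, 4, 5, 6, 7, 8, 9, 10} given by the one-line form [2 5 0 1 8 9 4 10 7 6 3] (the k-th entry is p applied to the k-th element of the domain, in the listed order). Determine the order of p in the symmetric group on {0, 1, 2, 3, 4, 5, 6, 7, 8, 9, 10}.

18

Decomposing into disjoint cycles gives cycle lengths 9, 2.
The order of p is the least common multiple of its cycle lengths: lcm(9, 2) = 18.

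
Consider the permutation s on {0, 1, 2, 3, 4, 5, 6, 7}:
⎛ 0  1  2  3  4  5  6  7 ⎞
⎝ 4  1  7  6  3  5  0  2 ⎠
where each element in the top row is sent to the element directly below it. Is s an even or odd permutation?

even

In disjoint-cycle form the cycle lengths are 4, 2, 1, 1.
A cycle of length ℓ contributes ℓ−1 transpositions, so s is a product of 3 + 1 = 4 transpositions — even.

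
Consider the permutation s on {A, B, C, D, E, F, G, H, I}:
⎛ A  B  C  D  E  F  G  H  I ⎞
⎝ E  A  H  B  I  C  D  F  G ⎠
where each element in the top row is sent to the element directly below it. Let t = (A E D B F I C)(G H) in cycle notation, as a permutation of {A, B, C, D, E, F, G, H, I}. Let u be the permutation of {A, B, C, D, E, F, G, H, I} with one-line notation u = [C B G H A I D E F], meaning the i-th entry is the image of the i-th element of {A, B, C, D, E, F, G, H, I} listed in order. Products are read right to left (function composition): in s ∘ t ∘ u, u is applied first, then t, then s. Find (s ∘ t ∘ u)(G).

A

Chase G: u(G) = D; t(D) = B; s(B) = A. Hence (s ∘ t ∘ u)(G) = A.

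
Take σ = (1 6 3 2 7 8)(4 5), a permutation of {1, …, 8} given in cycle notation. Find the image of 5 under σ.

5 appears in (4 5); the next entry (wrapping around) is 4.

4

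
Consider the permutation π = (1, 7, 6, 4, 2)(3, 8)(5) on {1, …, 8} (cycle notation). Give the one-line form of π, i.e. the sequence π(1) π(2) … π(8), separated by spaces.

7 1 8 2 5 4 6 3

Each element maps to the next entry in its cycle (wrapping to the front): 1→7, 2→1, 3→8, 4→2, 5→5, 6→4, 7→6, 8→3.
So the one-line form is 7 1 8 2 5 4 6 3.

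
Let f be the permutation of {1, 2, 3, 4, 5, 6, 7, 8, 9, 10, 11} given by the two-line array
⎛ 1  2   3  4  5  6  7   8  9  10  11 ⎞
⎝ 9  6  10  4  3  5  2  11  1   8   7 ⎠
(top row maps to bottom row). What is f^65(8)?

Tracing 8 → 11 → … returns to 8 after 8 steps, so 8 lies in an 8-cycle (2, 6, 5, 3, 10, 8, 11, 7).
On an 8-cycle, f^8 is the identity, so f^65 = f^1 there (65 ≡ 1 mod 8).
Stepping 1 place around the cycle: 8 → 11.

11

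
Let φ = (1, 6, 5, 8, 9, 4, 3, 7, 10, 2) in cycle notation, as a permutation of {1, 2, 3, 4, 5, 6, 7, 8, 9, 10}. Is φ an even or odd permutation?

The cycle lengths are 10.
A cycle is odd iff its length is even; φ has 1 even-length cycle, so sgn(φ) = (−1)^1 and φ is odd.

odd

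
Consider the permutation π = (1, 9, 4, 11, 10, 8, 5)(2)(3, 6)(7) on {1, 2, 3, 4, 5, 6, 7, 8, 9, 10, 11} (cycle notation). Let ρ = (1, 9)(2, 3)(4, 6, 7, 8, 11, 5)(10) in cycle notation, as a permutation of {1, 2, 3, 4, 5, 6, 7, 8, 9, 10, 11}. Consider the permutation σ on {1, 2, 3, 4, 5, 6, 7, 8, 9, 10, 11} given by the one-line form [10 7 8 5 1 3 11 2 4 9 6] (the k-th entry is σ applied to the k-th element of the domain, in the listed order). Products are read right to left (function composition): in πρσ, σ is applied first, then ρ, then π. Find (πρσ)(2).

5

Apply the permutations in order: σ(2) = 7, then ρ(7) = 8, then π(8) = 5. So (πρσ)(2) = 5.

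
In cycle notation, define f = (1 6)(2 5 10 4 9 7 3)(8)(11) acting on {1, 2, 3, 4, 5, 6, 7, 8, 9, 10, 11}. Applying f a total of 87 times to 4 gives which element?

4 lies in the 7-cycle (2 5 10 4 9 7 3).
Powers repeat with period 7 on this cycle, and 87 mod 7 = 3, so f^87(4) = f^3(4).
Advancing 3 steps from 4: 4 → 9 → 7 → 3.

3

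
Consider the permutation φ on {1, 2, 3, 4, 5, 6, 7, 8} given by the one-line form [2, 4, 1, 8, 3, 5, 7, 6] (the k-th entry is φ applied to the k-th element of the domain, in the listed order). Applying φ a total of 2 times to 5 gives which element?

1

Tracing 5 → 3 → … returns to 5 after 7 steps, so 5 lies in a 7-cycle (1 2 4 8 6 5 3).
Stepping 2 places around the cycle: 5 → 3 → 1.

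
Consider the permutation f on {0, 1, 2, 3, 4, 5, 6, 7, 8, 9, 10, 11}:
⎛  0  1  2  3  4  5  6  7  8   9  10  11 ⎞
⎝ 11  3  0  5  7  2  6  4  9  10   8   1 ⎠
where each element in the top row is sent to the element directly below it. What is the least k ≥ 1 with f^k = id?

6

The disjoint-cycle form of f has cycle lengths 6, 3, 2, 1.
The order is lcm(6, 3, 2) = 6.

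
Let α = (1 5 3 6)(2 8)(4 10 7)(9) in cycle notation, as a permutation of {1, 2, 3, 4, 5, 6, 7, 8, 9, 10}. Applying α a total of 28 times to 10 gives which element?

10 lies in the 3-cycle (4 10 7).
Since the cycle has length 3, α^28 acts on it the same as α^1 (28 mod 3 = 1).
Stepping 1 place around the cycle: 10 → 7.

7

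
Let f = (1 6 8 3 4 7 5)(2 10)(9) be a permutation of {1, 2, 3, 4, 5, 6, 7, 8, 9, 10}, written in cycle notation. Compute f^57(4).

4 lies in the 7-cycle (1 6 8 3 4 7 5).
On a 7-cycle, f^7 is the identity, so f^57 = f^1 there (57 ≡ 1 mod 7).
Stepping 1 place around the cycle: 4 → 7.

7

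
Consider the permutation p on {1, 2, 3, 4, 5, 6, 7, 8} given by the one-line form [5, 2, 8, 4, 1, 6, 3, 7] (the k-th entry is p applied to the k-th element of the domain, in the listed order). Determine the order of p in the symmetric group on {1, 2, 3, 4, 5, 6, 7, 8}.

6

Writing p as disjoint cycles, the cycle lengths are 3, 2, 1, 1, 1.
The order of p is the least common multiple of its cycle lengths: lcm(3, 2) = 6.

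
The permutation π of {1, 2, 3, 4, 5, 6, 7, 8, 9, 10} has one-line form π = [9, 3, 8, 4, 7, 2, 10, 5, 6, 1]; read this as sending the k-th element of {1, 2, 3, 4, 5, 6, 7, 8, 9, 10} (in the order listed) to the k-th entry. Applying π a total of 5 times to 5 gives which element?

6

Tracing 5 → 7 → … returns to 5 after 9 steps, so 5 lies in a 9-cycle (1, 9, 6, 2, 3, 8, 5, 7, 10).
Advancing 5 steps from 5: 5 → 7 → 10 → 1 → 9 → 6.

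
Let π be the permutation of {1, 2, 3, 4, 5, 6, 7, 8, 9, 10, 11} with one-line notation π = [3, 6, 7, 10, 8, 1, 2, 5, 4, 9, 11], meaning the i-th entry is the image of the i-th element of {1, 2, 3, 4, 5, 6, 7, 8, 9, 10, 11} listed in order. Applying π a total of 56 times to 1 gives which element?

3

Tracing 1 → 3 → … returns to 1 after 5 steps, so 1 lies in a 5-cycle (1, 3, 7, 2, 6).
On a 5-cycle, π^5 is the identity, so π^56 = π^1 there (56 ≡ 1 mod 5).
Advancing 1 step from 1: 1 → 3.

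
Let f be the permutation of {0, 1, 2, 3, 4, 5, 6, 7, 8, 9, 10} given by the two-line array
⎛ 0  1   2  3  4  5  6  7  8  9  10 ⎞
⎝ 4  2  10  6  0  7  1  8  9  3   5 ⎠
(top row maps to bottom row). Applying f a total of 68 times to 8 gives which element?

2

Tracing 8 → 9 → … returns to 8 after 9 steps, so 8 lies in a 9-cycle (1, 2, 10, 5, 7, 8, 9, 3, 6).
On a 9-cycle, f^9 is the identity, so f^68 = f^5 there (68 ≡ 5 mod 9).
Stepping 5 places around the cycle: 8 → 9 → 3 → 6 → 1 → 2.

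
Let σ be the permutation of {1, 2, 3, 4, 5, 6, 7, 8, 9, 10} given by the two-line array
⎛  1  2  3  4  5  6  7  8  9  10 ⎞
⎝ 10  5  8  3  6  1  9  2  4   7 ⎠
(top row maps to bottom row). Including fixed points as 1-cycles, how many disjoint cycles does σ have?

1

The cycle decomposition is (1, 10, 7, 9, 4, 3, 8, 2, 5, 6), which has 1 cycle (counting 1-cycles).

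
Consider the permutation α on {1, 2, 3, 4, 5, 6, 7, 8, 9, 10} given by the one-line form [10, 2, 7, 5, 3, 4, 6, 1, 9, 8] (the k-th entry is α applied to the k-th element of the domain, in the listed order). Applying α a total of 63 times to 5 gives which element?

Tracing 5 → 3 → … returns to 5 after 5 steps, so 5 lies in a 5-cycle (3, 7, 6, 4, 5).
Since the cycle has length 5, α^63 acts on it the same as α^3 (63 mod 5 = 3).
Stepping 3 places around the cycle: 5 → 3 → 7 → 6.

6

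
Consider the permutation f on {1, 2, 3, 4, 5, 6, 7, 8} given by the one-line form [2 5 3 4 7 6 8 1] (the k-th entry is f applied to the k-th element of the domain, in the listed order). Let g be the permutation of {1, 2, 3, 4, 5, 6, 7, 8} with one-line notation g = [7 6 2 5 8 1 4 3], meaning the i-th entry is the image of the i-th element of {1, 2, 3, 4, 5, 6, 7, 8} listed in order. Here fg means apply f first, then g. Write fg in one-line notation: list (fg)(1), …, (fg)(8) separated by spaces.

Chase each element through f then g: 1 → 2 → 6; 2 → 5 → 8; 3 → 3 → 2; 4 → 4 → 5; 5 → 7 → 4; 6 → 6 → 1; 7 → 8 → 3; 8 → 1 → 7.
So fg in one-line form is 6 8 2 5 4 1 3 7.

6 8 2 5 4 1 3 7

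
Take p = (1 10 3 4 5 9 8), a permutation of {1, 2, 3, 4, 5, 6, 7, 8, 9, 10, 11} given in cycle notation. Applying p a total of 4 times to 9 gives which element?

9 lies in the 7-cycle (1 10 3 4 5 9 8).
Advancing 4 steps from 9: 9 → 8 → 1 → 10 → 3.

3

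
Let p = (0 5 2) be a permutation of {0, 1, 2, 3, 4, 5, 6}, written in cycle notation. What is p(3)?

3 does not appear in any cycle of p, so it is a fixed point: p(3) = 3.

3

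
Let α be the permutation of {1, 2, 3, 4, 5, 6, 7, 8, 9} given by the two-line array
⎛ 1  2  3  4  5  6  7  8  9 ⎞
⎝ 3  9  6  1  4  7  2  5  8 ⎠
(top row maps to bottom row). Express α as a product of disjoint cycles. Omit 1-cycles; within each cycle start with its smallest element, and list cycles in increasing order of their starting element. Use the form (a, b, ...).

(1, 3, 6, 7, 2, 9, 8, 5, 4)

From 1: 1 → 3 → 6 → 7 → 2 → 9 → 8 → 5 → 4 → 1, closing the cycle (1, 3, 6, 7, 2, 9, 8, 5, 4).
Repeating from the next unused element and collecting all non-trivial cycles gives (1, 3, 6, 7, 2, 9, 8, 5, 4).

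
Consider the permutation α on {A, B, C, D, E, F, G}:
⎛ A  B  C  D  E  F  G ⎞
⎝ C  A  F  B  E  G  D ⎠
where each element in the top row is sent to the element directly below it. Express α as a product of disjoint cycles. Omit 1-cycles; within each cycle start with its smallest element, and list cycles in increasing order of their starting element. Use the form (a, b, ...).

Start at A and follow images: A → C → F → G → D → B → A, giving the cycle (A, C, F, G, D, B).
Continuing from each remaining unvisited element yields (A, C, F, G, D, B).

(A, C, F, G, D, B)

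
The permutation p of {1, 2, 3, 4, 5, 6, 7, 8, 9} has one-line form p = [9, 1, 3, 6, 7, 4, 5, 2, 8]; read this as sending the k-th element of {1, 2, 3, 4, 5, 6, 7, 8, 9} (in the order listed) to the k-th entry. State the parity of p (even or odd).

odd

In disjoint-cycle form the cycle lengths are 4, 2, 2, 1.
A cycle is odd iff its length is even; p has 3 even-length cycles, so sgn(p) = (−1)^3 and p is odd.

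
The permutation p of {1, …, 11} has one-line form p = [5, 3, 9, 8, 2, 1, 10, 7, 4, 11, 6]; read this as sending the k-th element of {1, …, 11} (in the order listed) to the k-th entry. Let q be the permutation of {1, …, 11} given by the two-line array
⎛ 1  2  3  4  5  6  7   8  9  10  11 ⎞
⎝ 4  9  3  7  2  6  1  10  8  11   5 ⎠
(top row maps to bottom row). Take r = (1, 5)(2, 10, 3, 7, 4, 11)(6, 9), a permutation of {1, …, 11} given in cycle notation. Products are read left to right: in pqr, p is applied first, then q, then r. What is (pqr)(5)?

Chase 5: p(5) = 2; q(2) = 9; r(9) = 6. Hence (pqr)(5) = 6.

6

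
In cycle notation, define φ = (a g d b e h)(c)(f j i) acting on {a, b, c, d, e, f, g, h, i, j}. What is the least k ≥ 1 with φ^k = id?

The disjoint cycles have lengths 6, 3, 1.
Since disjoint cycles commute, ord(φ) = lcm(6, 3) = 6.

6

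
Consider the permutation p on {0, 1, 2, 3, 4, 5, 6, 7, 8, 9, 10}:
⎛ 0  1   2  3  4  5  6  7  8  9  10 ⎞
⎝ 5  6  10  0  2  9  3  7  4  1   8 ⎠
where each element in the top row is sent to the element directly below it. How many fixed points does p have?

1

The fixed points (elements with p(x) = x) are {7}, so there is 1.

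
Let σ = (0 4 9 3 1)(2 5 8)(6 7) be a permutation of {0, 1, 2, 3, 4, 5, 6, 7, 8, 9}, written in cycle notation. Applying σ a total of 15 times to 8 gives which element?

8 lies in the 3-cycle (2 5 8).
Powers repeat with period 3 on this cycle, and 15 mod 3 = 0, so σ^15(8) = σ^0(8).
So σ^15(8) = 8.

8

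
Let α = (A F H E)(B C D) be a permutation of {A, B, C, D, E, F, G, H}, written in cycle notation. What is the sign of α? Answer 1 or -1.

The cycle lengths are 4, 3, 1.
A cycle is odd iff its length is even; α has 1 even-length cycle, so sgn(α) = (−1)^1 and α is odd.

-1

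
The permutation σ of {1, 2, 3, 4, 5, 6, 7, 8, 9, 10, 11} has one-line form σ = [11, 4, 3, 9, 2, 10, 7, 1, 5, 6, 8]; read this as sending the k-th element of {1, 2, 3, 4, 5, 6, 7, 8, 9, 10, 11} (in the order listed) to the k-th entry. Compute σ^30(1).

1

Tracing 1 → 11 → … returns to 1 after 3 steps, so 1 lies in a 3-cycle (1, 11, 8).
Since the cycle has length 3, σ^30 acts on it the same as σ^0 (30 mod 3 = 0).
So σ^30(1) = 1.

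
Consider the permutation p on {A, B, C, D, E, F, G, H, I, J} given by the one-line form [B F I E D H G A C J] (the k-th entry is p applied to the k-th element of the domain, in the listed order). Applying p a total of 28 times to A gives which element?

A

Tracing A → B → … returns to A after 4 steps, so A lies in a 4-cycle (A B F H).
On a 4-cycle, p^4 is the identity, so p^28 = p^0 there (28 ≡ 0 mod 4).
So p^28(A) = A.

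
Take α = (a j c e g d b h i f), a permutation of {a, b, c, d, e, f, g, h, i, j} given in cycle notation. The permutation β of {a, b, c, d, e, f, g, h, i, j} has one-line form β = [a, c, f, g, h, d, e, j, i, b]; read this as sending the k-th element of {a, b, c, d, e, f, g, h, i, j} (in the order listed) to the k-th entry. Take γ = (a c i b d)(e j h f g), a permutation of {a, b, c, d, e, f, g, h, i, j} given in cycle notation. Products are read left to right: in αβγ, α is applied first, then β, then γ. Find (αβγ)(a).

d

Chase a: α(a) = j; β(j) = b; γ(b) = d. Hence (αβγ)(a) = d.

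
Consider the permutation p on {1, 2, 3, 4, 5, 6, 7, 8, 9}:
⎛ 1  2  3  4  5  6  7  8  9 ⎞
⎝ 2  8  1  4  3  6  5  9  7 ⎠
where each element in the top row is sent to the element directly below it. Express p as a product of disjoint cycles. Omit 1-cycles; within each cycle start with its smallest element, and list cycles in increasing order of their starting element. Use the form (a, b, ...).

(1, 2, 8, 9, 7, 5, 3)

From 1: 1 → 2 → 8 → 9 → 7 → 5 → 3 → 1, closing the cycle (1, 2, 8, 9, 7, 5, 3).
Repeating from the next unused element and collecting all non-trivial cycles gives (1, 2, 8, 9, 7, 5, 3).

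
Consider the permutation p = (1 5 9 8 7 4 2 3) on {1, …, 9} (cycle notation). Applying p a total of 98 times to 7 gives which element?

7 lies in the 8-cycle (1 5 9 8 7 4 2 3).
Powers repeat with period 8 on this cycle, and 98 mod 8 = 2, so p^98(7) = p^2(7).
Stepping 2 places around the cycle: 7 → 4 → 2.

2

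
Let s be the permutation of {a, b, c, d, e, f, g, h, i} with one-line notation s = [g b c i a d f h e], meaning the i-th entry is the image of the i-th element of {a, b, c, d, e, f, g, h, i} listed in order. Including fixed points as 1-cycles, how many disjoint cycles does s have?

The cycle decomposition is (a g f d i e)(b)(c)(h), which has 4 cycles (counting 1-cycles).

4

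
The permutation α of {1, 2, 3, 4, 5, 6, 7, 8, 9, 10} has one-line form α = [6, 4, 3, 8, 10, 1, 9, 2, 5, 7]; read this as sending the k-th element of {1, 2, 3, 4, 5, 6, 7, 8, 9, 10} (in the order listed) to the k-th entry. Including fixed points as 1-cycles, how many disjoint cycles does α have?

The cycle decomposition is (1, 6)(2, 4, 8)(3)(5, 10, 7, 9), which has 4 cycles (counting 1-cycles).

4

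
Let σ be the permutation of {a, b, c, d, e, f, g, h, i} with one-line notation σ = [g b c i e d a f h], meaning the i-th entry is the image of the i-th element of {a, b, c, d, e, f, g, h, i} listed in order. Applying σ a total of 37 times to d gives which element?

Tracing d → i → … returns to d after 4 steps, so d lies in a 4-cycle (d, i, h, f).
On a 4-cycle, σ^4 is the identity, so σ^37 = σ^1 there (37 ≡ 1 mod 4).
Advancing 1 step from d: d → i.

i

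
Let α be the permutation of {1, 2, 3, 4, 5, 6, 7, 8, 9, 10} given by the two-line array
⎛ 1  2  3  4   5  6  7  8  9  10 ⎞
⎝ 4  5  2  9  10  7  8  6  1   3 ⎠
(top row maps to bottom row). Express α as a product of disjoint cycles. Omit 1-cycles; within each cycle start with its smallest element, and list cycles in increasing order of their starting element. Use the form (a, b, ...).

(1, 4, 9)(2, 5, 10, 3)(6, 7, 8)

Start at 1 and follow images: 1 → 4 → 9 → 1, giving the cycle (1, 4, 9).
Continuing from each remaining unvisited element yields (1, 4, 9)(2, 5, 10, 3)(6, 7, 8).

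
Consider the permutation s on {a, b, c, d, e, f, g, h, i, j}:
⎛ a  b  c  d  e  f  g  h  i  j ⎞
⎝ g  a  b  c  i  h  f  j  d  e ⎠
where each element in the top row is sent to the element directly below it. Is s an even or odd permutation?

odd

In disjoint-cycle form the cycle lengths are 10.
A cycle of length ℓ contributes ℓ−1 transpositions, so s is a product of 9 transpositions — odd.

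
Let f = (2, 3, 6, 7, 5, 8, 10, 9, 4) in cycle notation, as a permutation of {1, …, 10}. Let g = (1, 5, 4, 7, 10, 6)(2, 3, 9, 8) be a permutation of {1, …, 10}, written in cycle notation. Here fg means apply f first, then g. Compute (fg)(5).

2

(fg)(5) = g(f(5)). f(5) = 8, then g(8) = 2. So (fg)(5) = 2.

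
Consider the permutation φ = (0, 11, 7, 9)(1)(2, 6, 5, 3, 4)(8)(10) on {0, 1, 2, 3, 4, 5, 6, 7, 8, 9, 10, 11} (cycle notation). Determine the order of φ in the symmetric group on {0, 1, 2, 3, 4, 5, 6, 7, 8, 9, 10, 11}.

20

The cycle type of φ is (5, 4, 1, 1, 1).
The order is lcm(5, 4) = 20.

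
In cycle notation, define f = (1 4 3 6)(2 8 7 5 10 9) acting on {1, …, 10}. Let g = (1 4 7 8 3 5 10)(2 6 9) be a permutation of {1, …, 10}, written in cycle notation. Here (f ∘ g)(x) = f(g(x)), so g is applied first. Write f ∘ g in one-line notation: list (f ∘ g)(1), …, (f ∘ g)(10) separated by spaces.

3 1 10 5 9 2 7 6 8 4

(f ∘ g)(x) = f(g(x)). Computing each image: f(g(1)) = f(4) = 3, f(g(2)) = f(6) = 1, f(g(3)) = f(5) = 10, f(g(4)) = f(7) = 5, f(g(5)) = f(10) = 9, f(g(6)) = f(9) = 2, f(g(7)) = f(8) = 7, f(g(8)) = f(3) = 6, f(g(9)) = f(2) = 8, f(g(10)) = f(1) = 4.
Hence f ∘ g = [3 1 10 5 9 2 7 6 8 4].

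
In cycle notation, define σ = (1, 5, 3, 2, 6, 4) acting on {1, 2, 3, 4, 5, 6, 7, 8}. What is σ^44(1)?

3

1 lies in the 6-cycle (1, 5, 3, 2, 6, 4).
Since the cycle has length 6, σ^44 acts on it the same as σ^2 (44 mod 6 = 2).
Advancing 2 steps from 1: 1 → 5 → 3.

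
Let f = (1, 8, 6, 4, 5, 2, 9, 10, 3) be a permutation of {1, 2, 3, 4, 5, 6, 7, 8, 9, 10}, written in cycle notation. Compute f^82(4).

4 lies in the 9-cycle (1, 8, 6, 4, 5, 2, 9, 10, 3).
On a 9-cycle, f^9 is the identity, so f^82 = f^1 there (82 ≡ 1 mod 9).
Stepping 1 place around the cycle: 4 → 5.

5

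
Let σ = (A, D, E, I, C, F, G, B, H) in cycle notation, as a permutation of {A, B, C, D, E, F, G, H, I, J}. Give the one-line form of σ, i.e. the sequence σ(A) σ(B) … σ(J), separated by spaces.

Reading each image from the cycles: A→D, B→H, C→F, D→E, E→I, F→G, G→B, H→A, I→C, J→J.
Listing these in domain order gives D H F E I G B A C J.

D H F E I G B A C J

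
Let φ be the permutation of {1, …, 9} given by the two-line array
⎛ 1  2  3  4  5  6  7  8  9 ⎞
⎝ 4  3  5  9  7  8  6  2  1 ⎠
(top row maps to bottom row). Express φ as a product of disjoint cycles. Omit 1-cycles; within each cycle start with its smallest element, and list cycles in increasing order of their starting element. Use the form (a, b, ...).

(1, 4, 9)(2, 3, 5, 7, 6, 8)

From 1: 1 → 4 → 9 → 1, closing the cycle (1, 4, 9).
Repeating from the next unused element and collecting all non-trivial cycles gives (1, 4, 9)(2, 3, 5, 7, 6, 8).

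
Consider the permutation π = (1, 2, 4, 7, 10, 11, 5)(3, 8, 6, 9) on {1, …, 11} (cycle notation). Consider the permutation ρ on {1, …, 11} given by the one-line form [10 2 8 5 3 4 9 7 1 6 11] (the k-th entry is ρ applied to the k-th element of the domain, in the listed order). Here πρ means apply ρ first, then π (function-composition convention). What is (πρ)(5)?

ρ(5) = 3, then π(3) = 8; composing gives (πρ)(5) = 8.

8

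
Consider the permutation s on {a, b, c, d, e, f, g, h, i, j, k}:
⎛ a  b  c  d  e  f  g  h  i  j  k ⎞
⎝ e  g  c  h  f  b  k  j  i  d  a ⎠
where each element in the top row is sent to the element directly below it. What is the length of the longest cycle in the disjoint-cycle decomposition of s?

Decomposing into disjoint cycles gives (a e f b g k)(d h j); the longest has length 6.

6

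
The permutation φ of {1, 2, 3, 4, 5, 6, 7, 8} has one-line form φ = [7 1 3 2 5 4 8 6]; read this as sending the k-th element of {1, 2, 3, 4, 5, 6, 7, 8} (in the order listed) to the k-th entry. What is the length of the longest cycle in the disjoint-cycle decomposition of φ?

Decomposing into disjoint cycles gives (1 7 8 6 4 2); the longest has length 6.

6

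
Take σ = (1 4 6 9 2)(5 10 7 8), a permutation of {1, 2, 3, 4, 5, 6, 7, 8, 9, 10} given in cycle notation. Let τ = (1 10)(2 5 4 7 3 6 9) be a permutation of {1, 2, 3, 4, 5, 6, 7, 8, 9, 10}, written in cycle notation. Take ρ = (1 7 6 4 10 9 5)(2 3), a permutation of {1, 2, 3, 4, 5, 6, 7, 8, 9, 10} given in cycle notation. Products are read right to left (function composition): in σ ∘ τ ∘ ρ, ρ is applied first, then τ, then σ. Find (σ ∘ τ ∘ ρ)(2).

9

Chase 2: ρ(2) = 3; τ(3) = 6; σ(6) = 9. Hence (σ ∘ τ ∘ ρ)(2) = 9.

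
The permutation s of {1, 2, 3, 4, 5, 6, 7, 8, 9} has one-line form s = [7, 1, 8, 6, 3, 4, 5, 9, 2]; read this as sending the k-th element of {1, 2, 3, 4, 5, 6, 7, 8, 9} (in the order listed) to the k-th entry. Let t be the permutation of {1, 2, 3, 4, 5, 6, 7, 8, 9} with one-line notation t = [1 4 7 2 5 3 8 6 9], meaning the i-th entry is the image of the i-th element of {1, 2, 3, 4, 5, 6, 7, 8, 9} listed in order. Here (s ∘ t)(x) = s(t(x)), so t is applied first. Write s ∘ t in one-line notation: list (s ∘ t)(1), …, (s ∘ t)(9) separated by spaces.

7 6 5 1 3 8 9 4 2

(s ∘ t)(x) = s(t(x)). Computing each image: s(t(1)) = s(1) = 7, s(t(2)) = s(4) = 6, s(t(3)) = s(7) = 5, s(t(4)) = s(2) = 1, s(t(5)) = s(5) = 3, s(t(6)) = s(3) = 8, s(t(7)) = s(8) = 9, s(t(8)) = s(6) = 4, s(t(9)) = s(9) = 2.
Hence s ∘ t = [7 6 5 1 3 8 9 4 2].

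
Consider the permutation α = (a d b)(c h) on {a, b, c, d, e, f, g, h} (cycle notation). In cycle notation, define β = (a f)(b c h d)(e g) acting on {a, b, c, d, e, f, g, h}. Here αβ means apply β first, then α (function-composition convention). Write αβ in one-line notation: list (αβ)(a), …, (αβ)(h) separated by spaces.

Chase each element through β then α: a → f → f; b → c → h; c → h → c; d → b → a; e → g → g; f → a → d; g → e → e; h → d → b.
Collecting the images, αβ = [f h c a g d e b].

f h c a g d e b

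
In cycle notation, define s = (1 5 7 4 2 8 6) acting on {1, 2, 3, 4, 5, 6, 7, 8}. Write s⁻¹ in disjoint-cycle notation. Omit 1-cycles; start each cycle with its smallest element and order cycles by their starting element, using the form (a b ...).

Inverting a permutation written in cycle notation just reverses the order within every cycle.
Reversing each cycle of s and rotating so the smallest element leads gives (1 6 8 2 4 7 5).

(1 6 8 2 4 7 5)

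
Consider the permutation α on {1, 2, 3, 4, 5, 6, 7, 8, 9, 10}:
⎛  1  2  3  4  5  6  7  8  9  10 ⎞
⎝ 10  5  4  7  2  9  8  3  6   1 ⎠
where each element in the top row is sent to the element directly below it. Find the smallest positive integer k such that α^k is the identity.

4

Writing α as disjoint cycles, the cycle lengths are 4, 2, 2, 2.
Since disjoint cycles commute, ord(α) = lcm(4, 2, 2, 2) = 4.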